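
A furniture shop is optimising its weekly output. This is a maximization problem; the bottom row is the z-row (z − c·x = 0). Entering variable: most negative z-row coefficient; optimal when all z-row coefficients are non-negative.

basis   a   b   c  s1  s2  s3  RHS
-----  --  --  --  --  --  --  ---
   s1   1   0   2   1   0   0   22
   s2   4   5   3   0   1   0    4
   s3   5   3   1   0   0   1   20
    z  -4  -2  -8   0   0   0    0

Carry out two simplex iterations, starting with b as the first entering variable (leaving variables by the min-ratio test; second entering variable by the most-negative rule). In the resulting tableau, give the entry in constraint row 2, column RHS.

4/3

Ratio test on column b — row 1: entry 0 ≤ 0; row 2: 4/5 = 4/5; row 3: 20/3 = 20/3. Minimum is 4/5 at row 2 (s2 leaves); pivot element 5.
Divide row 2 by 5; eliminate column b from the other rows.
Second iteration: most negative z-row entry is -34/5 in column c, so c enters.
Ratio test on column c — row 1: 22/2 = 11; row 2: (4/5)/(3/5) = 4/3; row 3: entry -4/5 ≤ 0. Minimum is 4/3 at row 2 (b leaves); pivot element 3/5.
Divide row 2 by 3/5; eliminate column c from the other rows.
After both pivots, the entry at constraint row 2, column RHS is 4/3.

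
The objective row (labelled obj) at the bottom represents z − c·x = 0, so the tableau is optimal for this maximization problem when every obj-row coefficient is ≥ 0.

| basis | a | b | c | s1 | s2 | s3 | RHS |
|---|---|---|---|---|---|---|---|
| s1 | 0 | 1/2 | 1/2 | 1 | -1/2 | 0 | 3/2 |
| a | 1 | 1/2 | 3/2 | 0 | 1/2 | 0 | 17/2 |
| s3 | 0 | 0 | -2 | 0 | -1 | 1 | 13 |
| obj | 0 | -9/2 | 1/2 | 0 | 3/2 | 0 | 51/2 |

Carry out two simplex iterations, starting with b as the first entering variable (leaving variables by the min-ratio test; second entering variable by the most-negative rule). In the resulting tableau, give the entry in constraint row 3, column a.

Ratio test on column b — row 1: (3/2)/(1/2) = 3; row 2: (17/2)/(1/2) = 17; row 3: entry 0 ≤ 0. Minimum is 3 at row 1 (s1 leaves); pivot element 1/2.
Divide row 1 by 1/2; eliminate column b from the other rows.
Second iteration: most negative obj-row entry is -3 in column s2, so s2 enters.
Ratio test on column s2 — row 1: entry -1 ≤ 0; row 2: 7/1 = 7; row 3: entry -1 ≤ 0. Minimum is 7 at row 2 (a leaves); pivot element 1.
Divide row 2 by 1; eliminate column s2 from the other rows.
After both pivots, the entry at constraint row 3, column a is 1.

1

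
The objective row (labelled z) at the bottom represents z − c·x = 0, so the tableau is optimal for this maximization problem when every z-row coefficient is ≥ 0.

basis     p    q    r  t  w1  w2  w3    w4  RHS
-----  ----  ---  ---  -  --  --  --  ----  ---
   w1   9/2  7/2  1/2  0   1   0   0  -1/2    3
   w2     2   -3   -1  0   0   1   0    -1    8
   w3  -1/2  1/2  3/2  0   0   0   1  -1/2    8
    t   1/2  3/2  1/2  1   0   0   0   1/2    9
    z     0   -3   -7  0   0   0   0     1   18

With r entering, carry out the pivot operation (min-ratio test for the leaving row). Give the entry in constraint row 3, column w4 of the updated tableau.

-1/3

Ratio test on column r — row 1: 3/(1/2) = 6; row 2: entry -1 ≤ 0; row 3: 8/(3/2) = 16/3; row 4: 9/(1/2) = 18. Minimum is 16/3 at row 3 (w3 leaves); pivot element 3/2.
Divide row 3 by 3/2; eliminate column r from the other rows.
In the new row 3, the w4 entry is the old entry divided by the pivot: (-1/2)/(3/2) = -1/3.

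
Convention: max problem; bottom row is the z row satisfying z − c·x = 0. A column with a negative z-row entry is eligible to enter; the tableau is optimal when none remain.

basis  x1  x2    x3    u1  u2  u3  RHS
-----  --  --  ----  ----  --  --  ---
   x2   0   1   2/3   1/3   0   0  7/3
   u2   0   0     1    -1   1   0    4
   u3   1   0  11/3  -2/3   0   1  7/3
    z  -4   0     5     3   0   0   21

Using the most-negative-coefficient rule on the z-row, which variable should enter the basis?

x1

Negative z-row entries: x1: -4.
The most negative is -4 in column x1, so x1 enters.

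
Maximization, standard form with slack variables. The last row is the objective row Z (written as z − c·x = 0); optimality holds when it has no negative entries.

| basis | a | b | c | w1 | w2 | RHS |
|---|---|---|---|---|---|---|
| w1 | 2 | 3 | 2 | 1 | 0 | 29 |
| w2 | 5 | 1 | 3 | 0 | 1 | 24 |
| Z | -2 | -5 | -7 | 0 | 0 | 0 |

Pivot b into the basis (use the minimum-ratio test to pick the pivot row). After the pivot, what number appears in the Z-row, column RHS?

145/3

Ratio test on column b — row 1: 29/3 = 29/3; row 2: 24/1 = 24. Minimum is 29/3 at row 1 (w1 leaves); pivot element 3.
Divide row 1 by 3; eliminate column b from the other rows.
Z-row update in column RHS: 0 − (-5)·(29/3) = 145/3.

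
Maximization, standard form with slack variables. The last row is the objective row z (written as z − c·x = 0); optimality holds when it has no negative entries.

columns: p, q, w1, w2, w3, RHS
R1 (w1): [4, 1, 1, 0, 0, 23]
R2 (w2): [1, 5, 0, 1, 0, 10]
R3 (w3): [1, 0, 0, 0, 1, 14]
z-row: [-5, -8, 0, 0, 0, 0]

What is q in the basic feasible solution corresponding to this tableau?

q is not in the basis, so in the current basic feasible solution q = 0.

0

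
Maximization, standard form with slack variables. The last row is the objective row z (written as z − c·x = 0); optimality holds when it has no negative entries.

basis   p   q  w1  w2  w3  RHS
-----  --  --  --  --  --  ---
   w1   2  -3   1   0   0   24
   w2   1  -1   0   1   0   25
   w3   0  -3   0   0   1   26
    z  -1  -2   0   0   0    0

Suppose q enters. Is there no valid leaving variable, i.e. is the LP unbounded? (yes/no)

Every constraint-row entry in column q is ≤ 0, so increasing q is unbounded.

yes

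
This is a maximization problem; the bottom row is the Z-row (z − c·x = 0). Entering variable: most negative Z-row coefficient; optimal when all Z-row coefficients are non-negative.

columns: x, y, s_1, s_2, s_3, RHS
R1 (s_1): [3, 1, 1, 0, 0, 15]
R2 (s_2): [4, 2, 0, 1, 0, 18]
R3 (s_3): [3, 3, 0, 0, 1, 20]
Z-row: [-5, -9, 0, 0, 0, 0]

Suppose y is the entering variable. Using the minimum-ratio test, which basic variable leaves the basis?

Column y entries and ratios — s_1: 15/1 = 15; s_2: 18/2 = 9; s_3: 20/3 = 20/3.
Smallest ratio is 20/3 in the row of s_3, so s_3 leaves.

s_3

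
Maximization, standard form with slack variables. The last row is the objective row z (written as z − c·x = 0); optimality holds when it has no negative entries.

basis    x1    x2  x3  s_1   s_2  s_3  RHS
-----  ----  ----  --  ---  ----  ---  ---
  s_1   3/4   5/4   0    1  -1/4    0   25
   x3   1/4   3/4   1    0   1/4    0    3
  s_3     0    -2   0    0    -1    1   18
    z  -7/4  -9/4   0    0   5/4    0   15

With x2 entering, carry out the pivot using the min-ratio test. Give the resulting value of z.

24

Ratio test on column x2 — row 1: 25/(5/4) = 20; row 2: 3/(3/4) = 4; row 3: entry -2 ≤ 0. Minimum is 4 at row 2 (x3 leaves); pivot element 3/4.
Pivot on row 2; the z-row RHS becomes 15 − (-9/4)·4 = 24.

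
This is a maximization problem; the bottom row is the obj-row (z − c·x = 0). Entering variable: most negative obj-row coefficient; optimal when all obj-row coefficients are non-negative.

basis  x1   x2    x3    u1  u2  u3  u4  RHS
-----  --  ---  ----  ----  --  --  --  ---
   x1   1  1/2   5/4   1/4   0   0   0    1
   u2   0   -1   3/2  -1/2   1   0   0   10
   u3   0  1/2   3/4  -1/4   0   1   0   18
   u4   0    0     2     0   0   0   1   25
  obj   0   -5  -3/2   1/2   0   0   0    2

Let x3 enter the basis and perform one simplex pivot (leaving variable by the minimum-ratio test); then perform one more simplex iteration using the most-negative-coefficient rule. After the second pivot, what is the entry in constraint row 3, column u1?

-1/2

Ratio test on column x3 — row 1: 1/(5/4) = 4/5; row 2: 10/(3/2) = 20/3; row 3: 18/(3/4) = 24; row 4: 25/2 = 25/2. Minimum is 4/5 at row 1 (x1 leaves); pivot element 5/4.
Divide row 1 by 5/4; eliminate column x3 from the other rows.
Second iteration: most negative obj-row entry is -22/5 in column x2, so x2 enters.
Ratio test on column x2 — row 1: (4/5)/(2/5) = 2; row 2: entry -8/5 ≤ 0; row 3: (87/5)/(1/5) = 87; row 4: entry -4/5 ≤ 0. Minimum is 2 at row 1 (x3 leaves); pivot element 2/5.
Divide row 1 by 2/5; eliminate column x2 from the other rows.
After both pivots, the entry at constraint row 3, column u1 is -1/2.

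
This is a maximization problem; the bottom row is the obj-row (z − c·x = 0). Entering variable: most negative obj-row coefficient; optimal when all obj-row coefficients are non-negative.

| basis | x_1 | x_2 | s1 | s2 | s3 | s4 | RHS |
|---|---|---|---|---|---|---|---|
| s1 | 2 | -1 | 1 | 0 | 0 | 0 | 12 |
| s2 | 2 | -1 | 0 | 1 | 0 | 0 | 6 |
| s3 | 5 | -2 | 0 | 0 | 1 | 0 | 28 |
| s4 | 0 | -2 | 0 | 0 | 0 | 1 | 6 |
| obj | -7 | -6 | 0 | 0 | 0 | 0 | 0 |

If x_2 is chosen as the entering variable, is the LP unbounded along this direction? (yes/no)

Every constraint-row entry in column x_2 is ≤ 0, so increasing x_2 is unbounded.

yes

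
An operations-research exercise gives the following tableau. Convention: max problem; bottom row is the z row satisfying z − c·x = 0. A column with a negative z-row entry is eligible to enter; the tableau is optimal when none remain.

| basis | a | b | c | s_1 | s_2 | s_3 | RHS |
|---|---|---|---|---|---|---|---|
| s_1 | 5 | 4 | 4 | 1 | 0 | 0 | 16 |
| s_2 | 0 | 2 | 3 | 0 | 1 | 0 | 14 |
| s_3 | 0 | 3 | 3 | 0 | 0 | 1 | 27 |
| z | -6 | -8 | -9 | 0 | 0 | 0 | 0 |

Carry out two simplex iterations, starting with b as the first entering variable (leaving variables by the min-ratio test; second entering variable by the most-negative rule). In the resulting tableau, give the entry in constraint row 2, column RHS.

Ratio test on column b — row 1: 16/4 = 4; row 2: 14/2 = 7; row 3: 27/3 = 9. Minimum is 4 at row 1 (s_1 leaves); pivot element 4.
Divide row 1 by 4; eliminate column b from the other rows.
Second iteration: most negative z-row entry is -1 in column c, so c enters.
Ratio test on column c — row 1: 4/1 = 4; row 2: 6/1 = 6; row 3: entry 0 ≤ 0. Minimum is 4 at row 1 (b leaves); pivot element 1.
Divide row 1 by 1; eliminate column c from the other rows.
After both pivots, the entry at constraint row 2, column RHS is 2.

2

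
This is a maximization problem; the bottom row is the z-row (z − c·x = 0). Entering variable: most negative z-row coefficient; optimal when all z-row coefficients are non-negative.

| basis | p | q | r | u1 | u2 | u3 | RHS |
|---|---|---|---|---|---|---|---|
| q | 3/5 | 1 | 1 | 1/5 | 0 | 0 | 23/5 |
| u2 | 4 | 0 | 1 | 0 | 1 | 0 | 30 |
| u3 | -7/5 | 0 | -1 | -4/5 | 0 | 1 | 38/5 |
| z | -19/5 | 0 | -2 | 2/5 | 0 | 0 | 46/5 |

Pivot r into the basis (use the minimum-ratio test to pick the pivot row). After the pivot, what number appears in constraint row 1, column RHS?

Ratio test on column r — row 1: (23/5)/1 = 23/5; row 2: 30/1 = 30; row 3: entry -1 ≤ 0. Minimum is 23/5 at row 1 (q leaves); pivot element 1.
Divide row 1 by 1; eliminate column r from the other rows.
In the new row 1, the RHS entry is the old entry divided by the pivot: (23/5)/1 = 23/5.

23/5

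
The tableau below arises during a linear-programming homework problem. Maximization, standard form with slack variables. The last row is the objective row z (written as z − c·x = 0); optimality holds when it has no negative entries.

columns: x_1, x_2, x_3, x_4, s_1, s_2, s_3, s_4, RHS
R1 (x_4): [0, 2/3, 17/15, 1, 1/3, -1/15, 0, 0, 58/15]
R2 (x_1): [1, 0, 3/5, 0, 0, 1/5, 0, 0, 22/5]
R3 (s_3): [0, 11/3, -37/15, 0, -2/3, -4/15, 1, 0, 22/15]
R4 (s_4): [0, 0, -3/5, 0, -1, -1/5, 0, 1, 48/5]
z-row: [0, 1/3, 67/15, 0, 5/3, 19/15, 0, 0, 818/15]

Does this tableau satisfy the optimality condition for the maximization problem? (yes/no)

Every z-row coefficient is ≥ 0, so the tableau is optimal.

yes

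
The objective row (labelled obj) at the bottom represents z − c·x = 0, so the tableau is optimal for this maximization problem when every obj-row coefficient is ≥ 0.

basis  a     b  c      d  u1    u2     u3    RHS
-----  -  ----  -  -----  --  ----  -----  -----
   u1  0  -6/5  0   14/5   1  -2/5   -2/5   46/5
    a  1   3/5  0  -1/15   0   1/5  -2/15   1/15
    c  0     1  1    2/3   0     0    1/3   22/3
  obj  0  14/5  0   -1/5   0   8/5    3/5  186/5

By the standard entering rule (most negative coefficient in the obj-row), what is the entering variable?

d

Negative obj-row entries: d: -1/5.
The most negative is -1/5 in column d, so d enters.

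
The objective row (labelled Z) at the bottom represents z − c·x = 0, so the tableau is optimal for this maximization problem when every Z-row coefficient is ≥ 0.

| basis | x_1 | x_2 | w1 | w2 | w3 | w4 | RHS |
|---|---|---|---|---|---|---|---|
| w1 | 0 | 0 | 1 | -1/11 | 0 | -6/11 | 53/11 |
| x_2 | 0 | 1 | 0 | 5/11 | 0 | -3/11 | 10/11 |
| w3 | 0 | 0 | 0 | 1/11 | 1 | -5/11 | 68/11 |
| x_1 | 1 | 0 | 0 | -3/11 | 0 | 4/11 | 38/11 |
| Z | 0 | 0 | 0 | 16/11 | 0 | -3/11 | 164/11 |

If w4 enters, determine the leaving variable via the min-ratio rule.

x_1

Column w4 entries and ratios — w1: -6/11 ≤ 0, skip; x_2: -3/11 ≤ 0, skip; w3: -5/11 ≤ 0, skip; x_1: (38/11)/(4/11) = 19/2.
Smallest ratio is 19/2 in the row of x_1, so x_1 leaves.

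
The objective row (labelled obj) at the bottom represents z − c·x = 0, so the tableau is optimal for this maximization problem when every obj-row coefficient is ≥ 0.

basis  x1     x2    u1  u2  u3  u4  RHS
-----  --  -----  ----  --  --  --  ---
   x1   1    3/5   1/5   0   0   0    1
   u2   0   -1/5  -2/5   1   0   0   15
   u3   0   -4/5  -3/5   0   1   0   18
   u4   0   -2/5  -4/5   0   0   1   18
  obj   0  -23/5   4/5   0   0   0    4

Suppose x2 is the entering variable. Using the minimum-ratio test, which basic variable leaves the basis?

Column x2 entries and ratios — x1: 1/(3/5) = 5/3; u2: -1/5 ≤ 0, skip; u3: -4/5 ≤ 0, skip; u4: -2/5 ≤ 0, skip.
Smallest ratio is 5/3 in the row of x1, so x1 leaves.

x1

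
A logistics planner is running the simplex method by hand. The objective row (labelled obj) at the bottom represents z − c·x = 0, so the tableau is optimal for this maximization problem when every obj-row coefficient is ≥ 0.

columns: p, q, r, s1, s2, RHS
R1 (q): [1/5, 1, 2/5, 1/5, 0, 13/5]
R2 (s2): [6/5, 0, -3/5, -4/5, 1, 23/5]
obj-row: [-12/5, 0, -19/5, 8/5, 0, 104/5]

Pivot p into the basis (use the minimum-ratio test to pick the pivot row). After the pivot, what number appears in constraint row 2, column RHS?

23/6

Ratio test on column p — row 1: (13/5)/(1/5) = 13; row 2: (23/5)/(6/5) = 23/6. Minimum is 23/6 at row 2 (s2 leaves); pivot element 6/5.
Divide row 2 by 6/5; eliminate column p from the other rows.
In the new row 2, the RHS entry is the old entry divided by the pivot: (23/5)/(6/5) = 23/6.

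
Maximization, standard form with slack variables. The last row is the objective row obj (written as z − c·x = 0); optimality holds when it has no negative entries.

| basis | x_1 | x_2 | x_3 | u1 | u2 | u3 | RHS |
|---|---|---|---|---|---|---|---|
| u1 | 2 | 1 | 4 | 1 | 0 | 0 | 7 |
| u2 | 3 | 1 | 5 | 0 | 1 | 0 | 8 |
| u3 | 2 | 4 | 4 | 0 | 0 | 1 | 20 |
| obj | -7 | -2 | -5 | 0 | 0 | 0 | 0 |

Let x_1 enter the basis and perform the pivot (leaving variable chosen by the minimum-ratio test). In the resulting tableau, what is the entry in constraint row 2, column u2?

Ratio test on column x_1 — row 1: 7/2 = 7/2; row 2: 8/3 = 8/3; row 3: 20/2 = 10. Minimum is 8/3 at row 2 (u2 leaves); pivot element 3.
Divide row 2 by 3; eliminate column x_1 from the other rows.
In the new row 2, the u2 entry is the old entry divided by the pivot: 1/3 = 1/3.

1/3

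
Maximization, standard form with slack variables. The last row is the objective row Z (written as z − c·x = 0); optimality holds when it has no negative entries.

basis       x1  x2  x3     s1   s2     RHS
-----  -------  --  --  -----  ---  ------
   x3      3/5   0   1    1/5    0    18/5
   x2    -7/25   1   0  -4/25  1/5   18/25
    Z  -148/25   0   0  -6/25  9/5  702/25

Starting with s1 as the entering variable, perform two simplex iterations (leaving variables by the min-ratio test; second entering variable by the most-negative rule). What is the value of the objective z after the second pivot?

Ratio test on column s1 — row 1: (18/5)/(1/5) = 18; row 2: entry -4/25 ≤ 0. Minimum is 18 at row 1 (x3 leaves); pivot element 1/5.
Pivot on row 1; the Z-row RHS becomes 702/25 − (-6/25)·18 = 162/5.
Next entering variable (most negative Z-row entry -26/5): x1.
Ratio test on column x1 — row 1: 18/3 = 6; row 2: (18/5)/(1/5) = 18. Minimum is 6 at row 1 (s1 leaves); pivot element 3.
After the second pivot the Z-row RHS is 162/5 − (-26/5)·6 = 318/5.

318/5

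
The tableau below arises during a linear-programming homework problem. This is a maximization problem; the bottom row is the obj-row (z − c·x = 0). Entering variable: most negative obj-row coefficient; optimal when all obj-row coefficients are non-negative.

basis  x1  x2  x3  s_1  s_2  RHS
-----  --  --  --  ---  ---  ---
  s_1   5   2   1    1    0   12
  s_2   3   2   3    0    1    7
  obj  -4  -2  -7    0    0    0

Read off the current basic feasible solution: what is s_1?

s_1 is basic (row 1); its value is the RHS of that row, 12.

12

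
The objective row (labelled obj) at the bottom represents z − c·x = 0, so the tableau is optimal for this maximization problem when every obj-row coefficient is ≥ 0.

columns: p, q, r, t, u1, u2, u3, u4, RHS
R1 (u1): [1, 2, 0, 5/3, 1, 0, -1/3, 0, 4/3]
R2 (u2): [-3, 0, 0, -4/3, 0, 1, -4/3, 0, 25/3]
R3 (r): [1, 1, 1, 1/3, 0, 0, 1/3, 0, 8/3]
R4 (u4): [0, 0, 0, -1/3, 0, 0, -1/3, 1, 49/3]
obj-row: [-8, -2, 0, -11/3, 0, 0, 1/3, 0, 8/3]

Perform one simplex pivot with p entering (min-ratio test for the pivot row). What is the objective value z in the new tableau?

Ratio test on column p — row 1: (4/3)/1 = 4/3; row 2: entry -3 ≤ 0; row 3: (8/3)/1 = 8/3; row 4: entry 0 ≤ 0. Minimum is 4/3 at row 1 (u1 leaves); pivot element 1.
Pivot on row 1; the obj-row RHS becomes 8/3 − (-8)·(4/3) = 40/3.

40/3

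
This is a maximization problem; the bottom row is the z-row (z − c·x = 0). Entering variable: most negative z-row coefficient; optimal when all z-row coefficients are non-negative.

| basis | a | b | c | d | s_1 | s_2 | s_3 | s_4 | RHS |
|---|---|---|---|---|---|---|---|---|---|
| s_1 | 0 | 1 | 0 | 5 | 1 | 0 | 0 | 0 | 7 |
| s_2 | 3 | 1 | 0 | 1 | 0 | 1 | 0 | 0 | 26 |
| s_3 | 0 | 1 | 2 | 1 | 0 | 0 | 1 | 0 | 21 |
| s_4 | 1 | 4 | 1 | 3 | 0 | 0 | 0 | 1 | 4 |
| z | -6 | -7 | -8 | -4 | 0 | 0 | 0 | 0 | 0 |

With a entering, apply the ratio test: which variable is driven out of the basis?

s_4

Column a entries and ratios — s_1: 0 ≤ 0, skip; s_2: 26/3 = 26/3; s_3: 0 ≤ 0, skip; s_4: 4/1 = 4.
Smallest ratio is 4 in the row of s_4, so s_4 leaves.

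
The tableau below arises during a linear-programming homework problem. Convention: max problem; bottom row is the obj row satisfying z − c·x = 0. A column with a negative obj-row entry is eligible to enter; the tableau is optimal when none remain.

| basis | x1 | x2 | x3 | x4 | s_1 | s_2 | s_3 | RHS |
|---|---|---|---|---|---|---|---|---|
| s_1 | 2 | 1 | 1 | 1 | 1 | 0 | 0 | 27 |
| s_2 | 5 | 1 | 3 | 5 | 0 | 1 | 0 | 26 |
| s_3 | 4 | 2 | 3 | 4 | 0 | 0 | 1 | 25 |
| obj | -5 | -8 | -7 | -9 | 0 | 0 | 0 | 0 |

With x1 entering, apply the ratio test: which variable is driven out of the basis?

s_2

Column x1 entries and ratios — s_1: 27/2 = 27/2; s_2: 26/5 = 26/5; s_3: 25/4 = 25/4.
Smallest ratio is 26/5 in the row of s_2, so s_2 leaves.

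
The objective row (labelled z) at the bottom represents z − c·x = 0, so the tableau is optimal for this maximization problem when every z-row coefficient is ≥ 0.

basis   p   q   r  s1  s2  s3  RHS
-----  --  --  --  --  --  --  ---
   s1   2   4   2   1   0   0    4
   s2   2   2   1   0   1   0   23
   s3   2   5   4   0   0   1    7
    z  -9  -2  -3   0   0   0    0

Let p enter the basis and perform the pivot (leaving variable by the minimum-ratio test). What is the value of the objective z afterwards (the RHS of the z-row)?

18

Ratio test on column p — row 1: 4/2 = 2; row 2: 23/2 = 23/2; row 3: 7/2 = 7/2. Minimum is 2 at row 1 (s1 leaves); pivot element 2.
Pivot on row 1; the z-row RHS becomes 0 − (-9)·2 = 18.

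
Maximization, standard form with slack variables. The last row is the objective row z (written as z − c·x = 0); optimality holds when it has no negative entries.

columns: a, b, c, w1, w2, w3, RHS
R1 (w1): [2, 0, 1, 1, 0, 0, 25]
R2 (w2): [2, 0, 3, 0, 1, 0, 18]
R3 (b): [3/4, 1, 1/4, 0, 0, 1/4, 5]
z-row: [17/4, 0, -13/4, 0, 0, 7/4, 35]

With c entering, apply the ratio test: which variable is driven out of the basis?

w2

Column c entries and ratios — w1: 25/1 = 25; w2: 18/3 = 6; b: 5/(1/4) = 20.
Smallest ratio is 6 in the row of w2, so w2 leaves.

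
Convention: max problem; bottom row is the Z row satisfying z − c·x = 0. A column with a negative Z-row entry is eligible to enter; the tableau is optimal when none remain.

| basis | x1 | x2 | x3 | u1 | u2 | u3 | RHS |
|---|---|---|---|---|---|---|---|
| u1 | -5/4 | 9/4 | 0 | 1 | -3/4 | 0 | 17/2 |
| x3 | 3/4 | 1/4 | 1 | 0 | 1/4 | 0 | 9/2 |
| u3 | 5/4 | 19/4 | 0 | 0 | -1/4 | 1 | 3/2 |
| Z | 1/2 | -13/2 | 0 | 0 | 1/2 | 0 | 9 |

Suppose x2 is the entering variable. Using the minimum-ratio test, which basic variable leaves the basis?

Column x2 entries and ratios — u1: (17/2)/(9/4) = 34/9; x3: (9/2)/(1/4) = 18; u3: (3/2)/(19/4) = 6/19.
Smallest ratio is 6/19 in the row of u3, so u3 leaves.

u3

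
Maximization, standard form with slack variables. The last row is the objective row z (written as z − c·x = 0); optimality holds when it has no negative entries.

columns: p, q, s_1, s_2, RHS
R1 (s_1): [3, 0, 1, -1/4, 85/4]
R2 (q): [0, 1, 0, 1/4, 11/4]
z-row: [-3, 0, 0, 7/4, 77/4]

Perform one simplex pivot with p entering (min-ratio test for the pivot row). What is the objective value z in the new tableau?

Ratio test on column p — row 1: (85/4)/3 = 85/12; row 2: entry 0 ≤ 0. Minimum is 85/12 at row 1 (s_1 leaves); pivot element 3.
Pivot on row 1; the z-row RHS becomes 77/4 − (-3)·(85/12) = 81/2.

81/2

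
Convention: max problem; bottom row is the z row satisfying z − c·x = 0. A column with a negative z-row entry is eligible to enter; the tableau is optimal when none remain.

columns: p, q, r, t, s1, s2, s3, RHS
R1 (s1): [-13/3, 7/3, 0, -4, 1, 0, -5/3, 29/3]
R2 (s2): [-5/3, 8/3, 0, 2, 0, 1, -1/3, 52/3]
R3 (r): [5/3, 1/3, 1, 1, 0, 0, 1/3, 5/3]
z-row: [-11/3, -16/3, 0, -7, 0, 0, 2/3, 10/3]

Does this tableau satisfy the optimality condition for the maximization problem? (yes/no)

The z-row has a negative entry -7 in column t, so it is not optimal.

no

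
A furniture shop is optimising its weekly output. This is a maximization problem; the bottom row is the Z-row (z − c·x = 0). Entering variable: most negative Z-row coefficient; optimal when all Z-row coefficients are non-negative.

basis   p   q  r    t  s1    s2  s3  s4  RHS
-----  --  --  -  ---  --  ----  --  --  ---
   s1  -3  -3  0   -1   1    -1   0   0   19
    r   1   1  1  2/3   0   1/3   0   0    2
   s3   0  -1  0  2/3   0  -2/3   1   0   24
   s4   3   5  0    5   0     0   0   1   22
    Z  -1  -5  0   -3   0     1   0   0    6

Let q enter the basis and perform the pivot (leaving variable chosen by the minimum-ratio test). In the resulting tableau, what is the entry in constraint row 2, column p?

1

Ratio test on column q — row 1: entry -3 ≤ 0; row 2: 2/1 = 2; row 3: entry -1 ≤ 0; row 4: 22/5 = 22/5. Minimum is 2 at row 2 (r leaves); pivot element 1.
Divide row 2 by 1; eliminate column q from the other rows.
In the new row 2, the p entry is the old entry divided by the pivot: 1/1 = 1.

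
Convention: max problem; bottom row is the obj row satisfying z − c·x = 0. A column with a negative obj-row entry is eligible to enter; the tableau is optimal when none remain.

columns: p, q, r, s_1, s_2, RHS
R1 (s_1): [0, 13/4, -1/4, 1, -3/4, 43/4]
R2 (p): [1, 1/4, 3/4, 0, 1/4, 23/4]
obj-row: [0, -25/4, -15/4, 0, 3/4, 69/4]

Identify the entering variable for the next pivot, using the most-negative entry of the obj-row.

q

Negative obj-row entries: q: -25/4, r: -15/4.
The most negative is -25/4 in column q, so q enters.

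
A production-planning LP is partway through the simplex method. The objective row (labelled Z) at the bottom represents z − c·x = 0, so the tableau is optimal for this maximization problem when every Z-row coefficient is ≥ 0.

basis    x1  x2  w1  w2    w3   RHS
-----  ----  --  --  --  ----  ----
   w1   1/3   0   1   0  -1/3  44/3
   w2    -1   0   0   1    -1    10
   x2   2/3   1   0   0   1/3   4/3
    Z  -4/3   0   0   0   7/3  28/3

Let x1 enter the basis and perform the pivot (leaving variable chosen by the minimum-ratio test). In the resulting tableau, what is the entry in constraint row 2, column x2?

Ratio test on column x1 — row 1: (44/3)/(1/3) = 44; row 2: entry -1 ≤ 0; row 3: (4/3)/(2/3) = 2. Minimum is 2 at row 3 (x2 leaves); pivot element 2/3.
Divide row 3 by 2/3; eliminate column x1 from the other rows.
Row 2 update in column x2: 0 − (-1)·(3/2) = 3/2.

3/2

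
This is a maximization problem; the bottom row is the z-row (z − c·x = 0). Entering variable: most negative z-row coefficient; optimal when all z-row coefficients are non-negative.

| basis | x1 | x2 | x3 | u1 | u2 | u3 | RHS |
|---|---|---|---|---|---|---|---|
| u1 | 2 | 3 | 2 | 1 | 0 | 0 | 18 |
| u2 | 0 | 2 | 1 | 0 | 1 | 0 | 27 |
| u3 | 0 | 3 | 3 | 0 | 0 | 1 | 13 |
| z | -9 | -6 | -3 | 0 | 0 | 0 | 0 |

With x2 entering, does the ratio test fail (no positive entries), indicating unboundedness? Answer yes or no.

Column x2 has positive entries in row(s) 1, 2, 3, so the ratio test bounds it — not unbounded.

no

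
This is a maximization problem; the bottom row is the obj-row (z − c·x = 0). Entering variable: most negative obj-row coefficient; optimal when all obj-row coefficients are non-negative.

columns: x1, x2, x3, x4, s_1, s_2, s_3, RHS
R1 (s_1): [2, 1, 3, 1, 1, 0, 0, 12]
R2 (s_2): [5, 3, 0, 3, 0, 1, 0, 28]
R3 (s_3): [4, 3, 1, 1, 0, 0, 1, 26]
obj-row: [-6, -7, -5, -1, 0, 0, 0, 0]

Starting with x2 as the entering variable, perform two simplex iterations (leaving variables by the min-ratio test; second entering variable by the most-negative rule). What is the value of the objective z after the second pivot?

64

Ratio test on column x2 — row 1: 12/1 = 12; row 2: 28/3 = 28/3; row 3: 26/3 = 26/3. Minimum is 26/3 at row 3 (s_3 leaves); pivot element 3.
Pivot on row 3; the obj-row RHS becomes 0 − (-7)·(26/3) = 182/3.
Next entering variable (most negative obj-row entry -8/3): x3.
Ratio test on column x3 — row 1: (10/3)/(8/3) = 5/4; row 2: entry -1 ≤ 0; row 3: (26/3)/(1/3) = 26. Minimum is 5/4 at row 1 (s_1 leaves); pivot element 8/3.
After the second pivot the obj-row RHS is 182/3 − (-8/3)·(5/4) = 64.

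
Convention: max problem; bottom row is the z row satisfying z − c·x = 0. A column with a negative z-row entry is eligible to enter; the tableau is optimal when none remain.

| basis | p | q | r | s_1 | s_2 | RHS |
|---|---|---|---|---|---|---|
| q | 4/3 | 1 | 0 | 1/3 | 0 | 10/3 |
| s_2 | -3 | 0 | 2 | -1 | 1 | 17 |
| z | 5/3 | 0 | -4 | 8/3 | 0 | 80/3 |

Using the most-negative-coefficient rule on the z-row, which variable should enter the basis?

r

Negative z-row entries: r: -4.
The most negative is -4 in column r, so r enters.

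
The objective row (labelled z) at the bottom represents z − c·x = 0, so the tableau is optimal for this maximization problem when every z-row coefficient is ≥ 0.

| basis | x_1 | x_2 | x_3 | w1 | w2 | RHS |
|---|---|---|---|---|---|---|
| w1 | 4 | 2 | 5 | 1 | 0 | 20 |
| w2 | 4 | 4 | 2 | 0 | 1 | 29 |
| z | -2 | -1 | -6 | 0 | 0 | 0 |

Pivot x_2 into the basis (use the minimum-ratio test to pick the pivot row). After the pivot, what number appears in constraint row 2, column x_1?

Ratio test on column x_2 — row 1: 20/2 = 10; row 2: 29/4 = 29/4. Minimum is 29/4 at row 2 (w2 leaves); pivot element 4.
Divide row 2 by 4; eliminate column x_2 from the other rows.
In the new row 2, the x_1 entry is the old entry divided by the pivot: 4/4 = 1.

1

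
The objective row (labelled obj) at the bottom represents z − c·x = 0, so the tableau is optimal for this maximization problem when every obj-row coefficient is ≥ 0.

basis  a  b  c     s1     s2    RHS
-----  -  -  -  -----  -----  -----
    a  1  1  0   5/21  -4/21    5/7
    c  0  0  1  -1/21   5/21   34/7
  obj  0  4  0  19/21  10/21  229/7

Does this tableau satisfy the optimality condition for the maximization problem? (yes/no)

Every obj-row coefficient is ≥ 0, so the tableau is optimal.

yes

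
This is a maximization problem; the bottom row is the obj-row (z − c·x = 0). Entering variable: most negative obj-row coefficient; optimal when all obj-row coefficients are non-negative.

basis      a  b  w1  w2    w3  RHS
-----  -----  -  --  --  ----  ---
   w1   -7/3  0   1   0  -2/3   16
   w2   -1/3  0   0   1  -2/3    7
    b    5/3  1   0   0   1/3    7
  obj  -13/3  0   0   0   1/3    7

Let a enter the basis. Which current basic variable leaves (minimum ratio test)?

b

Column a entries and ratios — w1: -7/3 ≤ 0, skip; w2: -1/3 ≤ 0, skip; b: 7/(5/3) = 21/5.
Smallest ratio is 21/5 in the row of b, so b leaves.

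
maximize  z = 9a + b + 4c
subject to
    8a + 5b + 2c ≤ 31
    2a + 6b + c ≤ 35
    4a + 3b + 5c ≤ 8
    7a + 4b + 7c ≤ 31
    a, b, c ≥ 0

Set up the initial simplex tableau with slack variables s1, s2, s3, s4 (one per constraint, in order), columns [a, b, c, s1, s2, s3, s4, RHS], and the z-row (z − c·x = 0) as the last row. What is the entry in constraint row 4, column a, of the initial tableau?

Constraint 4 has coefficient 7 on a.

7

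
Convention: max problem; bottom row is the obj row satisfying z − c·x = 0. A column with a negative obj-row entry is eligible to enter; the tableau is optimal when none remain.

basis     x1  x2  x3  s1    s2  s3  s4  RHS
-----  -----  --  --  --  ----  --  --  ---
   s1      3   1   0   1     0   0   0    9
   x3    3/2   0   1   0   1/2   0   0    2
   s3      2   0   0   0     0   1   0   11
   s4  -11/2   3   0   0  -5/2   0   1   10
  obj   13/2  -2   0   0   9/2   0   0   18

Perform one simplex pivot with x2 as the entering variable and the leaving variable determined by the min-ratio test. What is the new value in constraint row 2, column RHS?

Ratio test on column x2 — row 1: 9/1 = 9; row 2: entry 0 ≤ 0; row 3: entry 0 ≤ 0; row 4: 10/3 = 10/3. Minimum is 10/3 at row 4 (s4 leaves); pivot element 3.
Divide row 4 by 3; eliminate column x2 from the other rows.
Row 2 update in column RHS: 2 − 0·(10/3) = 2.

2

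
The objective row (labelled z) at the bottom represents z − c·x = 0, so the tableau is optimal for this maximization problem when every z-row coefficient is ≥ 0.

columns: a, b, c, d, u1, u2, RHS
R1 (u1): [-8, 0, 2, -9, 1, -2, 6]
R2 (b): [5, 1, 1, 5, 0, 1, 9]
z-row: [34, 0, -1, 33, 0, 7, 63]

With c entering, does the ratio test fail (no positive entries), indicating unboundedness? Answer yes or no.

Column c has positive entries in row(s) 1, 2, so the ratio test bounds it — not unbounded.

no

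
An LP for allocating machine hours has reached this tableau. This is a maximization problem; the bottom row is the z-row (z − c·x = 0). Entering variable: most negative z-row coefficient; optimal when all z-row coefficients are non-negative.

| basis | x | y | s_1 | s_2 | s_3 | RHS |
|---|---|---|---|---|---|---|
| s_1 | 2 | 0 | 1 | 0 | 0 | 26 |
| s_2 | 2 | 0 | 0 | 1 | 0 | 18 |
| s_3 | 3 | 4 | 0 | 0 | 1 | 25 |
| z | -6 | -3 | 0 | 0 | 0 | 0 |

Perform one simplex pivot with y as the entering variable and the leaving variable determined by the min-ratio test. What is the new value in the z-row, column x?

-15/4

Ratio test on column y — row 1: entry 0 ≤ 0; row 2: entry 0 ≤ 0; row 3: 25/4 = 25/4. Minimum is 25/4 at row 3 (s_3 leaves); pivot element 4.
Divide row 3 by 4; eliminate column y from the other rows.
z-row update in column x: -6 − (-3)·(3/4) = -15/4.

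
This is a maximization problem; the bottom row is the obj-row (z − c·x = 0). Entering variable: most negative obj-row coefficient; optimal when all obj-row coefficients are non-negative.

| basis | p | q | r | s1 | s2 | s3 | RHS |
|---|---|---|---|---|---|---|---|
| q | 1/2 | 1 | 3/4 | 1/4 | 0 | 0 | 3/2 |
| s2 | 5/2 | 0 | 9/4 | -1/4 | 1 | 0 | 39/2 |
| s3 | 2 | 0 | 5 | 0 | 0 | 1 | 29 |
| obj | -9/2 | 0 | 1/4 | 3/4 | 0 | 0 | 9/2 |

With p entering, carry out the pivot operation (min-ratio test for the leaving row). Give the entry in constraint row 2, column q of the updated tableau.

Ratio test on column p — row 1: (3/2)/(1/2) = 3; row 2: (39/2)/(5/2) = 39/5; row 3: 29/2 = 29/2. Minimum is 3 at row 1 (q leaves); pivot element 1/2.
Divide row 1 by 1/2; eliminate column p from the other rows.
Row 2 update in column q: 0 − (5/2)·2 = -5.

-5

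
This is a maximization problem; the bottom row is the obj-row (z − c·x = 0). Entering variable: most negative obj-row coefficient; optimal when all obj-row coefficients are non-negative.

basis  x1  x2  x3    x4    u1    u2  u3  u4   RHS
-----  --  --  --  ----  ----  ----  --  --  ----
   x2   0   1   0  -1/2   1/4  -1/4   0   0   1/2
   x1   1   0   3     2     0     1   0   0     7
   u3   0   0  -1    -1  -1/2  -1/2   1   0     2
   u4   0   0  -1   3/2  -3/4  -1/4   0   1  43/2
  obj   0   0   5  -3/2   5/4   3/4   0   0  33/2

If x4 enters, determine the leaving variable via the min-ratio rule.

Column x4 entries and ratios — x2: -1/2 ≤ 0, skip; x1: 7/2 = 7/2; u3: -1 ≤ 0, skip; u4: (43/2)/(3/2) = 43/3.
Smallest ratio is 7/2 in the row of x1, so x1 leaves.

x1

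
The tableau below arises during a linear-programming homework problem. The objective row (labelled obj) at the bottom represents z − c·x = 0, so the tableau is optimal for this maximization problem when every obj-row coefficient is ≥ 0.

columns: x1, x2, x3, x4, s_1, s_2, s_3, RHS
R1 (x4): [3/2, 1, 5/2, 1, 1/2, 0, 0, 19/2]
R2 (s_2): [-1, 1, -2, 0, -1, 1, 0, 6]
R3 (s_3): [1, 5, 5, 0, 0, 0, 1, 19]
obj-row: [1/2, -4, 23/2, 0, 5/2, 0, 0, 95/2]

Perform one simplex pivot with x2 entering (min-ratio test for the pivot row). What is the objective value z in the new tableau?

Ratio test on column x2 — row 1: (19/2)/1 = 19/2; row 2: 6/1 = 6; row 3: 19/5 = 19/5. Minimum is 19/5 at row 3 (s_3 leaves); pivot element 5.
Pivot on row 3; the obj-row RHS becomes 95/2 − (-4)·(19/5) = 627/10.

627/10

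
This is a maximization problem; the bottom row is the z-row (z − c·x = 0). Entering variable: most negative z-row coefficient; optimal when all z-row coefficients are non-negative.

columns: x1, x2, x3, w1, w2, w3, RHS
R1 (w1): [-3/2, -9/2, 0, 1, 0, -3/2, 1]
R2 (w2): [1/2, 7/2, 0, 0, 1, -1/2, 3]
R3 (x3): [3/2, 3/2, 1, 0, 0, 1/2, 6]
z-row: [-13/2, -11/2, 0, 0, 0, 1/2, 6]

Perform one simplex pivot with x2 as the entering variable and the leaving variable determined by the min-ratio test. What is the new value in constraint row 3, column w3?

Ratio test on column x2 — row 1: entry -9/2 ≤ 0; row 2: 3/(7/2) = 6/7; row 3: 6/(3/2) = 4. Minimum is 6/7 at row 2 (w2 leaves); pivot element 7/2.
Divide row 2 by 7/2; eliminate column x2 from the other rows.
Row 3 update in column w3: 1/2 − (3/2)·(-1/7) = 5/7.

5/7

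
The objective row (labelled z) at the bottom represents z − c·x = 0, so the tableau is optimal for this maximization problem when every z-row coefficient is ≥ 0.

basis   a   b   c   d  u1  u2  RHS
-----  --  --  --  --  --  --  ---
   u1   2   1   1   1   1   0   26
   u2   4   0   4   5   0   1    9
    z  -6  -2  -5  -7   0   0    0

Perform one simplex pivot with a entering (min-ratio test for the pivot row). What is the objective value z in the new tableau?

Ratio test on column a — row 1: 26/2 = 13; row 2: 9/4 = 9/4. Minimum is 9/4 at row 2 (u2 leaves); pivot element 4.
Pivot on row 2; the z-row RHS becomes 0 − (-6)·(9/4) = 27/2.

27/2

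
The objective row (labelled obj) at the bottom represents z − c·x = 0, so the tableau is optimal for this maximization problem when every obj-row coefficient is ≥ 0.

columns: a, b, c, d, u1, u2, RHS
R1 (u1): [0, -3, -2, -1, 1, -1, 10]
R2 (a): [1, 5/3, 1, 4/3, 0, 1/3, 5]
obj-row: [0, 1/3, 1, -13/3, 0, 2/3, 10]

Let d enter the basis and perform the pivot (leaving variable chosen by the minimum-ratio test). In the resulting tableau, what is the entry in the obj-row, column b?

Ratio test on column d — row 1: entry -1 ≤ 0; row 2: 5/(4/3) = 15/4. Minimum is 15/4 at row 2 (a leaves); pivot element 4/3.
Divide row 2 by 4/3; eliminate column d from the other rows.
obj-row update in column b: 1/3 − (-13/3)·(5/4) = 23/4.

23/4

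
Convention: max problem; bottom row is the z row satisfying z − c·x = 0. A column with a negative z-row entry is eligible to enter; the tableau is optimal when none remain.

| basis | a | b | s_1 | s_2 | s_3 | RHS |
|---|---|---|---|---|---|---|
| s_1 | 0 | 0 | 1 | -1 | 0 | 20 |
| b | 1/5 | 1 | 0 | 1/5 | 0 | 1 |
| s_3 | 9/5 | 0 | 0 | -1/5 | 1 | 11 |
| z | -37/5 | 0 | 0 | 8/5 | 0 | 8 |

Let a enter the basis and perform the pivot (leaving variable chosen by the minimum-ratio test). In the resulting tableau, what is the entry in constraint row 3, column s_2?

-2

Ratio test on column a — row 1: entry 0 ≤ 0; row 2: 1/(1/5) = 5; row 3: 11/(9/5) = 55/9. Minimum is 5 at row 2 (b leaves); pivot element 1/5.
Divide row 2 by 1/5; eliminate column a from the other rows.
Row 3 update in column s_2: -1/5 − (9/5)·1 = -2.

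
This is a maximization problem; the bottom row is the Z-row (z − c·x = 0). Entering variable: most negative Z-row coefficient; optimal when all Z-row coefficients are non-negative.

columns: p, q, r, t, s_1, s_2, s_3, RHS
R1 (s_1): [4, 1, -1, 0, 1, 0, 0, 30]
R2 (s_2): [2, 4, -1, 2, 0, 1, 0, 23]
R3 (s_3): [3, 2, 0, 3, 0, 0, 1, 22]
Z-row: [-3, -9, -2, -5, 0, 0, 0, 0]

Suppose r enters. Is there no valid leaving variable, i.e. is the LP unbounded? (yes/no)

Every constraint-row entry in column r is ≤ 0, so increasing r is unbounded.

yes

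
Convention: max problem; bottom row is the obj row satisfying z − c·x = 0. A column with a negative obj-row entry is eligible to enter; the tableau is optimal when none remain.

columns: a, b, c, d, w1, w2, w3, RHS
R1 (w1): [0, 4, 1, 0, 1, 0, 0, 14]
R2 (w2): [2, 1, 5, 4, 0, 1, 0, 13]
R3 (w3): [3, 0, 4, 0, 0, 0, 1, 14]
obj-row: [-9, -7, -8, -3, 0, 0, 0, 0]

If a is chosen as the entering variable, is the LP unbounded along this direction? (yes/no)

Column a has positive entries in row(s) 2, 3, so the ratio test bounds it — not unbounded.

no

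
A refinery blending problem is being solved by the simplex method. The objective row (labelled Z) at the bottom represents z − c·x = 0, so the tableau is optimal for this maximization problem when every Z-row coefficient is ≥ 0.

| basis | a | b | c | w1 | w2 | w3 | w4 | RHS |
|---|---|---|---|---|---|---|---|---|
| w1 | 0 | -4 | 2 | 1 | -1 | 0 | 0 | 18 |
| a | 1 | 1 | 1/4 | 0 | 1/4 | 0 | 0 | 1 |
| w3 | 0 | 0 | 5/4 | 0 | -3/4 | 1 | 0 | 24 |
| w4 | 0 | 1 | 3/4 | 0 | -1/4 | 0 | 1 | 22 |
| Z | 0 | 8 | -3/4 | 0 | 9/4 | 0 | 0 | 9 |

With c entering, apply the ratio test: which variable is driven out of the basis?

Column c entries and ratios — w1: 18/2 = 9; a: 1/(1/4) = 4; w3: 24/(5/4) = 96/5; w4: 22/(3/4) = 88/3.
Smallest ratio is 4 in the row of a, so a leaves.

a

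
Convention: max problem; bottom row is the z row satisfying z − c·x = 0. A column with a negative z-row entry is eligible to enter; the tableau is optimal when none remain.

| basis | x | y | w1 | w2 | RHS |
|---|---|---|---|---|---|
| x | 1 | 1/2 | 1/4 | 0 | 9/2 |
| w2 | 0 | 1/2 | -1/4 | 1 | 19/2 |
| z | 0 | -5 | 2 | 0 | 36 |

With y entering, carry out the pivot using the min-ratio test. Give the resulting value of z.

81

Ratio test on column y — row 1: (9/2)/(1/2) = 9; row 2: (19/2)/(1/2) = 19. Minimum is 9 at row 1 (x leaves); pivot element 1/2.
Pivot on row 1; the z-row RHS becomes 36 − (-5)·9 = 81.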